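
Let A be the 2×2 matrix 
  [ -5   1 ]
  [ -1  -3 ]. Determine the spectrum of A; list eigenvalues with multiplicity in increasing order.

-4, -4

Characteristic polynomial: p(λ) = λ^2 + 8λ + 16 = (λ + 4)^2.
Roots (with multiplicity): -4, -4.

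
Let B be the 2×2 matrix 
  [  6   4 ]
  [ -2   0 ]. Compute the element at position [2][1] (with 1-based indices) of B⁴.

Characteristic polynomial: t^2 - 6t + 8 = (t - 4)(t - 2), so the eigenvalues are 2, 4.
t=2: eigenvector (-1, 1).
t=4: eigenvector (2, -1).
P = [[-1, 2], [1, -1]], D = diag(2, 4), P⁻¹ = [[1, 2], [1, 1]].
B⁴ = P·diag(16, 256)·P⁻¹ = [[496, 480], [-240, -224]].
The requested entry is -240.

-240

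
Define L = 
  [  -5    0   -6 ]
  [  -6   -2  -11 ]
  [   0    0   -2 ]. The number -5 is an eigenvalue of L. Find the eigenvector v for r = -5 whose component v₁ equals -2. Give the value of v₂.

L + 5I = [[0, 0, -6], [-6, 3, -11], [0, 0, 3]].
Solving (L + 5I)v = 0 gives the eigenspace spanned by (-2, -4, 0).
With v₁ = -2, v = (-2, -4, 0), so v₂ = -4.

-4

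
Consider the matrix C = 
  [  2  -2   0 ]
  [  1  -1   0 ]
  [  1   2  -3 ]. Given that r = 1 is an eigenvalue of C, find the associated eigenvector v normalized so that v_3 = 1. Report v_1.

2

C − 1I = [[1, -2, 0], [1, -2, 0], [1, 2, -4]].
Solving (C − 1I)v = 0 gives the eigenspace spanned by (2, 1, 1).
With v_3 = 1, v = (2, 1, 1), so v_1 = 2.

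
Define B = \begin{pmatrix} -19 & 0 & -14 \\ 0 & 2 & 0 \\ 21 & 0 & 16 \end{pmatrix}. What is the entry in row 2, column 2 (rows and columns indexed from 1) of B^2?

Characteristic polynomial: t^3 + t^2 - 16t + 20 = (t - 2)^2(t + 5), so the eigenvalues are -5, 2, 2.
t=-5: eigenvector (1, 0, -1).
t=2: eigenvector (0, 1, 0).
t=2: eigenvector (-2, 0, 3).
P = [[1, 0, -2], [0, 1, 0], [-1, 0, 3]], D = diag(-5, 2, 2), P⁻¹ = [[3, 0, 2], [0, 1, 0], [1, 0, 1]].
B² = P·diag(25, 4, 4)·P⁻¹ = [[67, 0, 42], [0, 4, 0], [-63, 0, -38]].
The requested entry is 4.

4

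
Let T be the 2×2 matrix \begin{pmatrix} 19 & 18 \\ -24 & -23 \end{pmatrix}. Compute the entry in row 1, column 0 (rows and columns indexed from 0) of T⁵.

Characteristic polynomial: s^2 + 4s - 5 = (s - 1)(s + 5), so the eigenvalues are -5, 1.
s=1: eigenvector (1, -1).
s=-5: eigenvector (-3, 4).
P = [[1, -3], [-1, 4]], D = diag(1, -5), P⁻¹ = [[4, 3], [1, 1]].
T⁵ = P·diag(1, -3125)·P⁻¹ = [[9379, 9378], [-12504, -12503]].
The requested entry is -12504.

-12504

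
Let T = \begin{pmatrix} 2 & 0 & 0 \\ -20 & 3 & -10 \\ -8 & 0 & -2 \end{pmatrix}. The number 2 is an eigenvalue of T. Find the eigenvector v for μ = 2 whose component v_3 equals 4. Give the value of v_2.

0

T − 2I = [[0, 0, 0], [-20, 1, -10], [-8, 0, -4]].
Solving (T − 2I)v = 0 gives the eigenspace spanned by (-2, 0, 4).
With v_3 = 4, v = (-2, 0, 4), so v_2 = 0.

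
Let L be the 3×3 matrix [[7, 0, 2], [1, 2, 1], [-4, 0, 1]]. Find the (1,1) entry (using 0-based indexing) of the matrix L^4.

16

Characteristic polynomial: μ^3 - 10μ^2 + 31μ - 30 = (μ - 5)(μ - 3)(μ - 2), so the eigenvalues are 2, 3, 5.
μ=3: eigenvector (1, -1, -2).
μ=5: eigenvector (1, 0, -1).
μ=2: eigenvector (0, 1, 0).
P = [[1, 1, 0], [-1, 0, 1], [-2, -1, 0]], D = diag(3, 5, 2), P⁻¹ = [[-1, 0, -1], [2, 0, 1], [-1, 1, -1]].
L⁴ = P·diag(81, 625, 16)·P⁻¹ = [[1169, 0, 544], [65, 16, 65], [-1088, 0, -463]].
The requested entry is 16.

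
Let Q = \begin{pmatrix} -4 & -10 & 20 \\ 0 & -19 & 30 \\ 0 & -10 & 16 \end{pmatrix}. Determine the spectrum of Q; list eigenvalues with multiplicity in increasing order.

Characteristic polynomial: p(μ) = μ^3 + 7μ^2 + 8μ - 16 = (μ - 1)(μ + 4)^2.
Roots (with multiplicity): -4, -4, 1.

-4, -4, 1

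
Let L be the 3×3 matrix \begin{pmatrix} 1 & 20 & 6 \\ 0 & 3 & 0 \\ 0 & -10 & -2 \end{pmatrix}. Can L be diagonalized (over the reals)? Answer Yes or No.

Characteristic polynomial: p(λ) = λ^3 - 2λ^2 - 5λ + 6 = (λ - 3)(λ - 1)(λ + 2).
All 3 eigenvalues are distinct, so L is diagonalizable.

Yes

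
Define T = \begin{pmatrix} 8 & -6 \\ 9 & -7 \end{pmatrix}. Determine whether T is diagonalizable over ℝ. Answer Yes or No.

Yes

Characteristic polynomial: p(r) = r^2 - r - 2 = (r - 2)(r + 1).
All 2 eigenvalues are distinct, so T is diagonalizable.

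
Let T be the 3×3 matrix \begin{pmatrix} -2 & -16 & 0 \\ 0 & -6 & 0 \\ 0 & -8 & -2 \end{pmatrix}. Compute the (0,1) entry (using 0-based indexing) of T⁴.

Characteristic polynomial: r^3 + 10r^2 + 28r + 24 = (r + 2)^2(r + 6), so the eigenvalues are -6, -2, -2.
r=-2: eigenvector (3, 0, 2).
r=-6: eigenvector (4, 1, 2).
r=-2: eigenvector (1, 0, 1).
P = [[3, 4, 1], [0, 1, 0], [2, 2, 1]], D = diag(-2, -6, -2), P⁻¹ = [[1, -2, -1], [0, 1, 0], [-2, 2, 3]].
T⁴ = P·diag(16, 1296, 16)·P⁻¹ = [[16, 5120, 0], [0, 1296, 0], [0, 2560, 16]].
The requested entry is 5120.

5120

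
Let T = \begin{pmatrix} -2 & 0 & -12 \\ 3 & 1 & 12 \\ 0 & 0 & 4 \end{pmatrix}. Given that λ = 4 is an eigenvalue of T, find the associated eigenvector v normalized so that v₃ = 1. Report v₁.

T − 4I = [[-6, 0, -12], [3, -3, 12], [0, 0, 0]].
Solving (T − 4I)v = 0 gives the eigenspace spanned by (-2, 2, 1).
With v₃ = 1, v = (-2, 2, 1), so v₁ = -2.

-2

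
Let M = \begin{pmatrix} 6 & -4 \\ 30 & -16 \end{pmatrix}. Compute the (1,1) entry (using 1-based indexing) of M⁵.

Characteristic polynomial: λ^2 + 10λ + 24 = (λ + 4)(λ + 6), so the eigenvalues are -6, -4.
λ=-4: eigenvector (-2, -5).
λ=-6: eigenvector (1, 3).
P = [[-2, 1], [-5, 3]], D = diag(-4, -6), P⁻¹ = [[-3, 1], [-5, 2]].
M⁵ = P·diag(-1024, -7776)·P⁻¹ = [[32736, -13504], [101280, -41536]].
The requested entry is 32736.

32736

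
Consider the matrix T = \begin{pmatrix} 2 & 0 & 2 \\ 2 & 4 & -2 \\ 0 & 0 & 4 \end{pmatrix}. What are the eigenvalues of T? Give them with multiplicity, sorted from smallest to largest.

Characteristic polynomial: p(s) = s^3 - 10s^2 + 32s - 32 = (s - 4)^2(s - 2).
Roots (with multiplicity): 2, 4, 4.

2, 4, 4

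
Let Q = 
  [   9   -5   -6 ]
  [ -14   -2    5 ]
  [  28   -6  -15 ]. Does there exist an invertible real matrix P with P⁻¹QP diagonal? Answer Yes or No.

Characteristic polynomial: p(λ) = λ^3 + 8λ^2 + 5λ - 50 = (λ - 2)(λ + 5)^2.
λ = -5 has algebraic multiplicity 2; rank(Q + 5I) = 2, so geometric multiplicity = 1.
Geometric multiplicity < algebraic multiplicity, so Q is not diagonalizable.

No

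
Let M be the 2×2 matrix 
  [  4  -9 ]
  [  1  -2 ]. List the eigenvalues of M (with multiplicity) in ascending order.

Characteristic polynomial: p(μ) = μ^2 - 2μ + 1 = (μ - 1)^2.
Roots (with multiplicity): 1, 1.

1, 1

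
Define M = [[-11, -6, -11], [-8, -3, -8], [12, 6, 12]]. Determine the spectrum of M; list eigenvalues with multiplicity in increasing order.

-3, 0, 1

Characteristic polynomial: p(r) = r^3 + 2r^2 - 3r = r(r - 1)(r + 3).
Roots (with multiplicity): -3, 0, 1.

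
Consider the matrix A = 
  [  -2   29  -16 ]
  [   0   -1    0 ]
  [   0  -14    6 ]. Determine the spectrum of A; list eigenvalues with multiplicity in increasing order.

Characteristic polynomial: p(μ) = μ^3 - 3μ^2 - 16μ - 12 = (μ - 6)(μ + 1)(μ + 2).
Roots (with multiplicity): -2, -1, 6.

-2, -1, 6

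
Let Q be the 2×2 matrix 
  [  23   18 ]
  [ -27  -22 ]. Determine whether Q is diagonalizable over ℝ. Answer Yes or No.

Characteristic polynomial: p(t) = t^2 - t - 20 = (t - 5)(t + 4).
All 2 eigenvalues are distinct, so Q is diagonalizable.

Yes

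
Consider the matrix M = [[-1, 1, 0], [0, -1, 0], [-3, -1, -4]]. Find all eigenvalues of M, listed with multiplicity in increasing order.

Characteristic polynomial: p(s) = s^3 + 6s^2 + 9s + 4 = (s + 1)^2(s + 4).
Roots (with multiplicity): -4, -1, -1.

-4, -1, -1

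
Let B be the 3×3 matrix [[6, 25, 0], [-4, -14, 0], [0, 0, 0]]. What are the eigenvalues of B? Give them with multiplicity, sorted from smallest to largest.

Characteristic polynomial: p(r) = r^3 + 8r^2 + 16r = r(r + 4)^2.
Roots (with multiplicity): -4, -4, 0.

-4, -4, 0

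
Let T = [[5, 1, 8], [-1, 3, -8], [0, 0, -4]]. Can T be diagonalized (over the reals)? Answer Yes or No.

Characteristic polynomial: p(r) = r^3 - 4r^2 - 16r + 64 = (r - 4)^2(r + 4).
r = 4 has algebraic multiplicity 2; rank(T − 4I) = 2, so geometric multiplicity = 1.
Geometric multiplicity < algebraic multiplicity, so T is not diagonalizable.

No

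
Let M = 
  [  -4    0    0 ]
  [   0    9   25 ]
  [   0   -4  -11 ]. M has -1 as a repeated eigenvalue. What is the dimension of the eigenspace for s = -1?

M + 1I = [[-3, 0, 0], [0, 10, 25], [0, -4, -10]].
This matrix has rank 2, so its null space has dimension 3 − 2 = 1.

1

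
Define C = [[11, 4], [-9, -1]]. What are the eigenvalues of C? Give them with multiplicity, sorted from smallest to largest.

5, 5

Characteristic polynomial: p(r) = r^2 - 10r + 25 = (r - 5)^2.
Roots (with multiplicity): 5, 5.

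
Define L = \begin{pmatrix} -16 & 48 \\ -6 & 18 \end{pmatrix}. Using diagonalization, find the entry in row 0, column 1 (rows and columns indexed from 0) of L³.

192

Characteristic polynomial: r^2 - 2r = r(r - 2), so the eigenvalues are 0, 2.
r=2: eigenvector (-8, -3).
r=0: eigenvector (3, 1).
P = [[-8, 3], [-3, 1]], D = diag(2, 0), P⁻¹ = [[1, -3], [3, -8]].
L³ = P·diag(8, 0)·P⁻¹ = [[-64, 192], [-24, 72]].
The requested entry is 192.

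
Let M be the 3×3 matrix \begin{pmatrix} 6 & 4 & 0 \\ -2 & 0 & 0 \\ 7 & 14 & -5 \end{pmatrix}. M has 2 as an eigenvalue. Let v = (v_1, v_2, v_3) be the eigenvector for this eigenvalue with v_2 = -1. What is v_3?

-1

M − 2I = [[4, 4, 0], [-2, -2, 0], [7, 14, -7]].
Solving (M − 2I)v = 0 gives the eigenspace spanned by (1, -1, -1).
With v_2 = -1, v = (1, -1, -1), so v_3 = -1.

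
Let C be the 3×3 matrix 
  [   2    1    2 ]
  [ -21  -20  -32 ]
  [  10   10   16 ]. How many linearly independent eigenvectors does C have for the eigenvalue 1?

1

C − 1I = [[1, 1, 2], [-21, -21, -32], [10, 10, 15]].
This matrix has rank 2, so its null space has dimension 3 − 2 = 1.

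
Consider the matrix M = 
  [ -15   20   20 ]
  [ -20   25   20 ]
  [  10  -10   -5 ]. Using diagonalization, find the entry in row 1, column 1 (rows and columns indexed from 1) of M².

Characteristic polynomial: t^3 - 5t^2 - 25t + 125 = (t - 5)^2(t + 5), so the eigenvalues are -5, 5, 5.
t=5: eigenvector (1, 1, 0).
t=-5: eigenvector (-2, -2, 1).
t=5: eigenvector (3, 4, -1).
P = [[1, -2, 3], [1, -2, 4], [0, 1, -1]], D = diag(5, -5, 5), P⁻¹ = [[2, -1, 2], [-1, 1, 1], [-1, 1, 0]].
M² = P·diag(25, 25, 25)·P⁻¹ = [[25, 0, 0], [0, 25, 0], [0, 0, 25]].
The requested entry is 25.

25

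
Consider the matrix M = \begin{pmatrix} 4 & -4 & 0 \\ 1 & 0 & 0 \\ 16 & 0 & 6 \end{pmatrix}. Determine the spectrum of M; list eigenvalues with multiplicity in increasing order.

2, 2, 6

Characteristic polynomial: p(s) = s^3 - 10s^2 + 28s - 24 = (s - 6)(s - 2)^2.
Roots (with multiplicity): 2, 2, 6.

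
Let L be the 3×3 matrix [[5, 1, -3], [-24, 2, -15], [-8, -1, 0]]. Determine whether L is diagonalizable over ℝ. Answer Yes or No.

Characteristic polynomial: p(t) = t^3 - 7t^2 - 5t + 75 = (t - 5)^2(t + 3).
t = 5 has algebraic multiplicity 2; rank(L − 5I) = 2, so geometric multiplicity = 1.
Geometric multiplicity < algebraic multiplicity, so L is not diagonalizable.

No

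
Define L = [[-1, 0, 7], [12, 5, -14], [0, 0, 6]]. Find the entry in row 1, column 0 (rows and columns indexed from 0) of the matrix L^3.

Characteristic polynomial: μ^3 - 10μ^2 + 19μ + 30 = (μ - 6)(μ - 5)(μ + 1), so the eigenvalues are -1, 5, 6.
μ=-1: eigenvector (1, -2, 0).
μ=5: eigenvector (0, 1, 0).
μ=6: eigenvector (1, -2, 1).
P = [[1, 0, 1], [-2, 1, -2], [0, 0, 1]], D = diag(-1, 5, 6), P⁻¹ = [[1, 0, -1], [2, 1, 0], [0, 0, 1]].
L³ = P·diag(-1, 125, 216)·P⁻¹ = [[-1, 0, 217], [252, 125, -434], [0, 0, 216]].
The requested entry is 252.

252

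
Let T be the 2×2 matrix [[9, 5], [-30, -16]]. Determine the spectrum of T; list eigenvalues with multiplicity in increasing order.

Characteristic polynomial: p(μ) = μ^2 + 7μ + 6 = (μ + 1)(μ + 6).
Roots (with multiplicity): -6, -1.

-6, -1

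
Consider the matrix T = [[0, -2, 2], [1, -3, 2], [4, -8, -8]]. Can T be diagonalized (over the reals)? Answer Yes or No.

Characteristic polynomial: p(λ) = λ^3 + 11λ^2 + 34λ + 24 = (λ + 1)(λ + 4)(λ + 6).
All 3 eigenvalues are distinct, so T is diagonalizable.

Yes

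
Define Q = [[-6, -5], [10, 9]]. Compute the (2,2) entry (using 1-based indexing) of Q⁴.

Characteristic polynomial: μ^2 - 3μ - 4 = (μ - 4)(μ + 1), so the eigenvalues are -1, 4.
μ=4: eigenvector (1, -2).
μ=-1: eigenvector (1, -1).
P = [[1, 1], [-2, -1]], D = diag(4, -1), P⁻¹ = [[-1, -1], [2, 1]].
Q⁴ = P·diag(256, 1)·P⁻¹ = [[-254, -255], [510, 511]].
The requested entry is 511.

511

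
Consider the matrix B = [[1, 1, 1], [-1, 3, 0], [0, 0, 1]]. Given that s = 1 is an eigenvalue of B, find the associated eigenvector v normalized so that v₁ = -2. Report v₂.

B − 1I = [[0, 1, 1], [-1, 2, 0], [0, 0, 0]].
Solving (B − 1I)v = 0 gives the eigenspace spanned by (-2, -1, 1).
With v₁ = -2, v = (-2, -1, 1), so v₂ = -1.

-1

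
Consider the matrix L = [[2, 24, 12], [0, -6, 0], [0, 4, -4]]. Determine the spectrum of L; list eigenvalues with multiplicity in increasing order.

-6, -4, 2

Characteristic polynomial: p(r) = r^3 + 8r^2 + 4r - 48 = (r - 2)(r + 4)(r + 6).
Roots (with multiplicity): -6, -4, 2.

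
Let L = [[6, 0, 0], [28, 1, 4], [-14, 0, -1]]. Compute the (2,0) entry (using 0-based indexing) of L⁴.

-2590

Characteristic polynomial: s^3 - 6s^2 - s + 6 = (s - 6)(s - 1)(s + 1), so the eigenvalues are -1, 1, 6.
s=1: eigenvector (0, 1, 0).
s=6: eigenvector (1, 4, -2).
s=-1: eigenvector (0, -2, 1).
P = [[0, 1, 0], [1, 4, -2], [0, -2, 1]], D = diag(1, 6, -1), P⁻¹ = [[0, 1, 2], [1, 0, 0], [2, 0, 1]].
L⁴ = P·diag(1, 1296, 1)·P⁻¹ = [[1296, 0, 0], [5180, 1, 0], [-2590, 0, 1]].
The requested entry is -2590.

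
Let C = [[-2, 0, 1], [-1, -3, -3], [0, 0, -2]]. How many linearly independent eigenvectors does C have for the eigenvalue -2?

1

C + 2I = [[0, 0, 1], [-1, -1, -3], [0, 0, 0]].
This matrix has rank 2, so its null space has dimension 3 − 2 = 1.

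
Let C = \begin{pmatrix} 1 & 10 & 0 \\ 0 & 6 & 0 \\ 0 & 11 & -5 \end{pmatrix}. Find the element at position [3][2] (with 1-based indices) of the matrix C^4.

671

Characteristic polynomial: r^3 - 2r^2 - 29r + 30 = (r - 6)(r - 1)(r + 5), so the eigenvalues are -5, 1, 6.
r=1: eigenvector (1, 0, 0).
r=-5: eigenvector (0, 0, 1).
r=6: eigenvector (2, 1, 1).
P = [[1, 0, 2], [0, 0, 1], [0, 1, 1]], D = diag(1, -5, 6), P⁻¹ = [[1, -2, 0], [0, -1, 1], [0, 1, 0]].
C⁴ = P·diag(1, 625, 1296)·P⁻¹ = [[1, 2590, 0], [0, 1296, 0], [0, 671, 625]].
The requested entry is 671.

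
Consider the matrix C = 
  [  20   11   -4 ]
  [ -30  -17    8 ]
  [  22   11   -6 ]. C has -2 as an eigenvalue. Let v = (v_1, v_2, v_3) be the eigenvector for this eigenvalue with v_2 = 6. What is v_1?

C + 2I = [[22, 11, -4], [-30, -15, 8], [22, 11, -4]].
Solving (C + 2I)v = 0 gives the eigenspace spanned by (-3, 6, 0).
With v_2 = 6, v = (-3, 6, 0), so v_1 = -3.

-3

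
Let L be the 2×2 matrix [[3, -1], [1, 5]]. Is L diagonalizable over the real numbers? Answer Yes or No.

Characteristic polynomial: p(r) = r^2 - 8r + 16 = (r - 4)^2.
r = 4 has algebraic multiplicity 2; rank(L − 4I) = 1, so geometric multiplicity = 1.
Geometric multiplicity < algebraic multiplicity, so L is not diagonalizable.

No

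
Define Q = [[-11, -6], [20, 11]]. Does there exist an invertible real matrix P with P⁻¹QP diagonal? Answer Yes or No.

Characteristic polynomial: p(λ) = λ^2 - 1 = (λ - 1)(λ + 1).
All 2 eigenvalues are distinct, so Q is diagonalizable.

Yes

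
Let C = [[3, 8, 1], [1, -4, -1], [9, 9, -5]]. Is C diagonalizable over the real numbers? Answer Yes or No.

Characteristic polynomial: p(r) = r^3 + 6r^2 - 15r - 100 = (r - 4)(r + 5)^2.
r = -5 has algebraic multiplicity 2; rank(C + 5I) = 2, so geometric multiplicity = 1.
Geometric multiplicity < algebraic multiplicity, so C is not diagonalizable.

No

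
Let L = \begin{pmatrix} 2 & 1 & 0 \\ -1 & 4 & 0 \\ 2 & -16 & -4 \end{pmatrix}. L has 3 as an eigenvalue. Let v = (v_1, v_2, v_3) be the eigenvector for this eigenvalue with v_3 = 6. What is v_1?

-3

L − 3I = [[-1, 1, 0], [-1, 1, 0], [2, -16, -7]].
Solving (L − 3I)v = 0 gives the eigenspace spanned by (-3, -3, 6).
With v_3 = 6, v = (-3, -3, 6), so v_1 = -3.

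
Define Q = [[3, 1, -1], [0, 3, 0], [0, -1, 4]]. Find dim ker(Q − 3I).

2

Q − 3I = [[0, 1, -1], [0, 0, 0], [0, -1, 1]].
This matrix has rank 1, so its null space has dimension 3 − 1 = 2.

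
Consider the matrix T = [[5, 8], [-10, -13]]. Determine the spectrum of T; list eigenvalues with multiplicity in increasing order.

-5, -3

Characteristic polynomial: p(λ) = λ^2 + 8λ + 15 = (λ + 3)(λ + 5).
Roots (with multiplicity): -5, -3.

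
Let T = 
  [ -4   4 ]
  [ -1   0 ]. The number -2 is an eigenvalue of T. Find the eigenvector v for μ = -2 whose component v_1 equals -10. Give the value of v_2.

-5

T + 2I = [[-2, 4], [-1, 2]].
Solving (T + 2I)v = 0 gives the eigenspace spanned by (-10, -5).
With v_1 = -10, v = (-10, -5), so v_2 = -5.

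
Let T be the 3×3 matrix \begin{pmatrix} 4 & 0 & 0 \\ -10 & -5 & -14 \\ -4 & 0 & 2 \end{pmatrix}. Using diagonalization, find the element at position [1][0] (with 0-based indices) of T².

66

Characteristic polynomial: λ^3 - λ^2 - 22λ + 40 = (λ - 4)(λ - 2)(λ + 5), so the eigenvalues are -5, 2, 4.
λ=4: eigenvector (1, 2, -2).
λ=-5: eigenvector (0, 1, 0).
λ=2: eigenvector (0, -2, 1).
P = [[1, 0, 0], [2, 1, -2], [-2, 0, 1]], D = diag(4, -5, 2), P⁻¹ = [[1, 0, 0], [2, 1, 2], [2, 0, 1]].
T² = P·diag(16, 25, 4)·P⁻¹ = [[16, 0, 0], [66, 25, 42], [-24, 0, 4]].
The requested entry is 66.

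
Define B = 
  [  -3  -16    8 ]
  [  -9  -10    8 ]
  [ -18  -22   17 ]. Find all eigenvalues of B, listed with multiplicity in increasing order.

Characteristic polynomial: p(λ) = λ^3 - 4λ^2 - 15λ + 18 = (λ - 6)(λ - 1)(λ + 3).
Roots (with multiplicity): -3, 1, 6.

-3, 1, 6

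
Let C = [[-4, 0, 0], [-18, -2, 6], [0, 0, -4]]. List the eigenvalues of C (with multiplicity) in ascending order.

Characteristic polynomial: p(μ) = μ^3 + 10μ^2 + 32μ + 32 = (μ + 2)(μ + 4)^2.
Roots (with multiplicity): -4, -4, -2.

-4, -4, -2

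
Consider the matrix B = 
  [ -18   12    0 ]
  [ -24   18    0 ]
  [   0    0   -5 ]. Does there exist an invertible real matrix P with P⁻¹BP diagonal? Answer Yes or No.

Yes

Characteristic polynomial: p(λ) = λ^3 + 5λ^2 - 36λ - 180 = (λ - 6)(λ + 5)(λ + 6).
All 3 eigenvalues are distinct, so B is diagonalizable.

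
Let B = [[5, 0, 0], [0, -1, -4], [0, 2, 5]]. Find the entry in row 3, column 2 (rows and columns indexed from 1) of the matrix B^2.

Characteristic polynomial: t^3 - 9t^2 + 23t - 15 = (t - 5)(t - 3)(t - 1), so the eigenvalues are 1, 3, 5.
t=5: eigenvector (1, 0, 0).
t=1: eigenvector (0, 2, -1).
t=3: eigenvector (0, -1, 1).
P = [[1, 0, 0], [0, 2, -1], [0, -1, 1]], D = diag(5, 1, 3), P⁻¹ = [[1, 0, 0], [0, 1, 1], [0, 1, 2]].
B² = P·diag(25, 1, 9)·P⁻¹ = [[25, 0, 0], [0, -7, -16], [0, 8, 17]].
The requested entry is 8.

8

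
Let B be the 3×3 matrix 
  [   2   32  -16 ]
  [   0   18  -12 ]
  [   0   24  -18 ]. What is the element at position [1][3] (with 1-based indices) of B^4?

-5120

Characteristic polynomial: t^3 - 2t^2 - 36t + 72 = (t - 6)(t - 2)(t + 6), so the eigenvalues are -6, 2, 6.
t=2: eigenvector (1, 0, 0).
t=6: eigenvector (4, 1, 1).
t=-6: eigenvector (0, 1, 2).
P = [[1, 4, 0], [0, 1, 1], [0, 1, 2]], D = diag(2, 6, -6), P⁻¹ = [[1, -8, 4], [0, 2, -1], [0, -1, 1]].
B⁴ = P·diag(16, 1296, 1296)·P⁻¹ = [[16, 10240, -5120], [0, 1296, 0], [0, 0, 1296]].
The requested entry is -5120.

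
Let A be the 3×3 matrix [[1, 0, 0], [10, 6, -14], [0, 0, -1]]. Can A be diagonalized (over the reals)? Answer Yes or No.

Characteristic polynomial: p(λ) = λ^3 - 6λ^2 - λ + 6 = (λ - 6)(λ - 1)(λ + 1).
All 3 eigenvalues are distinct, so A is diagonalizable.

Yes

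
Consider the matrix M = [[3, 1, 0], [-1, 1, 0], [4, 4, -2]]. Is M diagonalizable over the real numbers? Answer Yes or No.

No

Characteristic polynomial: p(λ) = λ^3 - 2λ^2 - 4λ + 8 = (λ - 2)^2(λ + 2).
λ = 2 has algebraic multiplicity 2; rank(M − 2I) = 2, so geometric multiplicity = 1.
Geometric multiplicity < algebraic multiplicity, so M is not diagonalizable.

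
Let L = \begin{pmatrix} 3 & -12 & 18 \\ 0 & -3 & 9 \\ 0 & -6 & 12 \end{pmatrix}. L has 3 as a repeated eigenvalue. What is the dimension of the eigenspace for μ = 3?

L − 3I = [[0, -12, 18], [0, -6, 9], [0, -6, 9]].
This matrix has rank 1, so its null space has dimension 3 − 1 = 2.

2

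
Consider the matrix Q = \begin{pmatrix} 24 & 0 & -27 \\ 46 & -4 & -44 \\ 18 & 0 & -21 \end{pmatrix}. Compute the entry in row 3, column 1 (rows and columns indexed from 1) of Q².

54

Characteristic polynomial: λ^3 + λ^2 - 30λ - 72 = (λ - 6)(λ + 3)(λ + 4), so the eigenvalues are -4, -3, 6.
λ=6: eigenvector (3, 5, 2).
λ=-4: eigenvector (0, 1, 0).
λ=-3: eigenvector (1, 2, 1).
P = [[3, 0, 1], [5, 1, 2], [2, 0, 1]], D = diag(6, -4, -3), P⁻¹ = [[1, 0, -1], [-1, 1, -1], [-2, 0, 3]].
Q² = P·diag(36, 16, 9)·P⁻¹ = [[90, 0, -81], [128, 16, -142], [54, 0, -45]].
The requested entry is 54.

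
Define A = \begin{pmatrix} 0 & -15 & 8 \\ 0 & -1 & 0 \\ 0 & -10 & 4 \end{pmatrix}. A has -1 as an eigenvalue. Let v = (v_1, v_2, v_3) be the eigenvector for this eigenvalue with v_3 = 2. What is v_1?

-1

A + 1I = [[1, -15, 8], [0, 0, 0], [0, -10, 5]].
Solving (A + 1I)v = 0 gives the eigenspace spanned by (-1, 1, 2).
With v_3 = 2, v = (-1, 1, 2), so v_1 = -1.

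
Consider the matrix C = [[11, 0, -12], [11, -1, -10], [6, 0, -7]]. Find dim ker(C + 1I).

C + 1I = [[12, 0, -12], [11, 0, -10], [6, 0, -6]].
This matrix has rank 2, so its null space has dimension 3 − 2 = 1.

1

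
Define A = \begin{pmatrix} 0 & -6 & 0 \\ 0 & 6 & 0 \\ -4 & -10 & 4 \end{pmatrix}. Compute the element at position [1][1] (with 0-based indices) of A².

36

Characteristic polynomial: s^3 - 10s^2 + 24s = s(s - 6)(s - 4), so the eigenvalues are 0, 4, 6.
s=0: eigenvector (1, 0, 1).
s=6: eigenvector (-1, 1, -3).
s=4: eigenvector (0, 0, 1).
P = [[1, -1, 0], [0, 1, 0], [1, -3, 1]], D = diag(0, 6, 4), P⁻¹ = [[1, 1, 0], [0, 1, 0], [-1, 2, 1]].
A² = P·diag(0, 36, 16)·P⁻¹ = [[0, -36, 0], [0, 36, 0], [-16, -76, 16]].
The requested entry is 36.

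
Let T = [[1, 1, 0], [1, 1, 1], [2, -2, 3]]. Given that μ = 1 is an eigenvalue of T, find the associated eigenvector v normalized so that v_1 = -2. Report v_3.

T − 1I = [[0, 1, 0], [1, 0, 1], [2, -2, 2]].
Solving (T − 1I)v = 0 gives the eigenspace spanned by (-2, 0, 2).
With v_1 = -2, v = (-2, 0, 2), so v_3 = 2.

2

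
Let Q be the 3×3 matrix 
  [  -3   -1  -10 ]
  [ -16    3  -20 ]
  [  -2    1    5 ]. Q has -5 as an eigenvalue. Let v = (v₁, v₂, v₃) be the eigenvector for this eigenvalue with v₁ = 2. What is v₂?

4

Q + 5I = [[2, -1, -10], [-16, 8, -20], [-2, 1, 10]].
Solving (Q + 5I)v = 0 gives the eigenspace spanned by (2, 4, 0).
With v₁ = 2, v = (2, 4, 0), so v₂ = 4.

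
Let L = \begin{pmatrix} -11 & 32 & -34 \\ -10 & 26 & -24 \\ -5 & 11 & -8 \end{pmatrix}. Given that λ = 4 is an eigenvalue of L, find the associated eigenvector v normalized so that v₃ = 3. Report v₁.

L − 4I = [[-15, 32, -34], [-10, 22, -24], [-5, 11, -12]].
Solving (L − 4I)v = 0 gives the eigenspace spanned by (6, 6, 3).
With v₃ = 3, v = (6, 6, 3), so v₁ = 6.

6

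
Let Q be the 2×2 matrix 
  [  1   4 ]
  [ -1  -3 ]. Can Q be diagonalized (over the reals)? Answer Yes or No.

Characteristic polynomial: p(s) = s^2 + 2s + 1 = (s + 1)^2.
s = -1 has algebraic multiplicity 2; rank(Q + 1I) = 1, so geometric multiplicity = 1.
Geometric multiplicity < algebraic multiplicity, so Q is not diagonalizable.

No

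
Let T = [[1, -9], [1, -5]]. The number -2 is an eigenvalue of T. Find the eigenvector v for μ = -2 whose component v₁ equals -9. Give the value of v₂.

-3

T + 2I = [[3, -9], [1, -3]].
Solving (T + 2I)v = 0 gives the eigenspace spanned by (-9, -3).
With v₁ = -9, v = (-9, -3), so v₂ = -3.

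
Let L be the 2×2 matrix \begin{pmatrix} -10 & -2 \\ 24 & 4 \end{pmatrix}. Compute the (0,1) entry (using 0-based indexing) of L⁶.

4032

Characteristic polynomial: λ^2 + 6λ + 8 = (λ + 2)(λ + 4), so the eigenvalues are -4, -2.
λ=-4: eigenvector (1, -3).
λ=-2: eigenvector (-1, 4).
P = [[1, -1], [-3, 4]], D = diag(-4, -2), P⁻¹ = [[4, 1], [3, 1]].
L⁶ = P·diag(4096, 64)·P⁻¹ = [[16192, 4032], [-48384, -12032]].
The requested entry is 4032.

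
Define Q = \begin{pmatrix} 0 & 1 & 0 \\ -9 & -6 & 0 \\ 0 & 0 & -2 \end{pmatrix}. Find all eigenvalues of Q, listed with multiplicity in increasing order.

-3, -3, -2

Characteristic polynomial: p(λ) = λ^3 + 8λ^2 + 21λ + 18 = (λ + 2)(λ + 3)^2.
Roots (with multiplicity): -3, -3, -2.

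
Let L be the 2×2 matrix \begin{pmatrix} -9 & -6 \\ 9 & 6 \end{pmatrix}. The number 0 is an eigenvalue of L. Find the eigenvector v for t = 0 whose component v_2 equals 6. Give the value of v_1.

L = [[-9, -6], [9, 6]].
Solving (L)v = 0 gives the eigenspace spanned by (-4, 6).
With v_2 = 6, v = (-4, 6), so v_1 = -4.

-4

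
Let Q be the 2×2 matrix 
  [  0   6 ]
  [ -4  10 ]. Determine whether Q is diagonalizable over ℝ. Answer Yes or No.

Characteristic polynomial: p(t) = t^2 - 10t + 24 = (t - 6)(t - 4).
All 2 eigenvalues are distinct, so Q is diagonalizable.

Yes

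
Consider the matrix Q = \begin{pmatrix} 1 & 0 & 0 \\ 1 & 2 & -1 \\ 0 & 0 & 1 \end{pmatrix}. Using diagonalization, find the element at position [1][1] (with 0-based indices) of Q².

Characteristic polynomial: r^3 - 4r^2 + 5r - 2 = (r - 2)(r - 1)^2, so the eigenvalues are 1, 1, 2.
r=1: eigenvector (1, 0, 1).
r=2: eigenvector (0, 1, 0).
r=1: eigenvector (0, 1, 1).
P = [[1, 0, 0], [0, 1, 1], [1, 0, 1]], D = diag(1, 2, 1), P⁻¹ = [[1, 0, 0], [1, 1, -1], [-1, 0, 1]].
Q² = P·diag(1, 4, 1)·P⁻¹ = [[1, 0, 0], [3, 4, -3], [0, 0, 1]].
The requested entry is 4.

4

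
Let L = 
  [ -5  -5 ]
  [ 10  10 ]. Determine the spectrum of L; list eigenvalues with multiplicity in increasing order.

0, 5

Characteristic polynomial: p(r) = r^2 - 5r = r(r - 5).
Roots (with multiplicity): 0, 5.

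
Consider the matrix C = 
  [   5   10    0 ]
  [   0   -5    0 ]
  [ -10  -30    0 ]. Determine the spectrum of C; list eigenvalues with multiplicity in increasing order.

Characteristic polynomial: p(λ) = λ^3 - 25λ = λ(λ - 5)(λ + 5).
Roots (with multiplicity): -5, 0, 5.

-5, 0, 5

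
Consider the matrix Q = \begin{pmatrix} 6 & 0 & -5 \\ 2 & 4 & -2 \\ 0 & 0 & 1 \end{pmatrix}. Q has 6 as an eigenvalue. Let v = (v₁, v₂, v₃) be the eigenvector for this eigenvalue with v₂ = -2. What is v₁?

Q − 6I = [[0, 0, -5], [2, -2, -2], [0, 0, -5]].
Solving (Q − 6I)v = 0 gives the eigenspace spanned by (-2, -2, 0).
With v₂ = -2, v = (-2, -2, 0), so v₁ = -2.

-2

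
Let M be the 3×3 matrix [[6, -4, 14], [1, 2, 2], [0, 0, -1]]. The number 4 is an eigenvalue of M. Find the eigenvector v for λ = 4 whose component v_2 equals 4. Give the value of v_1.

8

M − 4I = [[2, -4, 14], [1, -2, 2], [0, 0, -5]].
Solving (M − 4I)v = 0 gives the eigenspace spanned by (8, 4, 0).
With v_2 = 4, v = (8, 4, 0), so v_1 = 8.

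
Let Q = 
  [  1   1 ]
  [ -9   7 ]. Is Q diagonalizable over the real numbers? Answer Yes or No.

No

Characteristic polynomial: p(s) = s^2 - 8s + 16 = (s - 4)^2.
s = 4 has algebraic multiplicity 2; rank(Q − 4I) = 1, so geometric multiplicity = 1.
Geometric multiplicity < algebraic multiplicity, so Q is not diagonalizable.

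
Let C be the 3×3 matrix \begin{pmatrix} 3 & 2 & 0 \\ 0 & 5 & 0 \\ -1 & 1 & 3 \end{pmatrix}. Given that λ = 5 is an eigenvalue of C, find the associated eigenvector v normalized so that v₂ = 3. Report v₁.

C − 5I = [[-2, 2, 0], [0, 0, 0], [-1, 1, -2]].
Solving (C − 5I)v = 0 gives the eigenspace spanned by (3, 3, 0).
With v₂ = 3, v = (3, 3, 0), so v₁ = 3.

3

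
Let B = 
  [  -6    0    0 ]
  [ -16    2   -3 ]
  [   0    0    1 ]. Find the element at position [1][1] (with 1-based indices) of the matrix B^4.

1296

Characteristic polynomial: s^3 + 3s^2 - 16s + 12 = (s - 2)(s - 1)(s + 6), so the eigenvalues are -6, 1, 2.
s=-6: eigenvector (1, 2, 0).
s=2: eigenvector (0, 1, 0).
s=1: eigenvector (0, 3, 1).
P = [[1, 0, 0], [2, 1, 3], [0, 0, 1]], D = diag(-6, 2, 1), P⁻¹ = [[1, 0, 0], [-2, 1, -3], [0, 0, 1]].
B⁴ = P·diag(1296, 16, 1)·P⁻¹ = [[1296, 0, 0], [2560, 16, -45], [0, 0, 1]].
The requested entry is 1296.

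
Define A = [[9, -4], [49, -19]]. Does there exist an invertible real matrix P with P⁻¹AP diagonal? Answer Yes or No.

No

Characteristic polynomial: p(t) = t^2 + 10t + 25 = (t + 5)^2.
t = -5 has algebraic multiplicity 2; rank(A + 5I) = 1, so geometric multiplicity = 1.
Geometric multiplicity < algebraic multiplicity, so A is not diagonalizable.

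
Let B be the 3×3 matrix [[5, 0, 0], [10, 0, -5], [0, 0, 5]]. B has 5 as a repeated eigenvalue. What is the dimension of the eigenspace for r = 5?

2

B − 5I = [[0, 0, 0], [10, -5, -5], [0, 0, 0]].
This matrix has rank 1, so its null space has dimension 3 − 1 = 2.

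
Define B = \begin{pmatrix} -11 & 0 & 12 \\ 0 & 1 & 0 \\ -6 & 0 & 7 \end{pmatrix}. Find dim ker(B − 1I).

2

B − 1I = [[-12, 0, 12], [0, 0, 0], [-6, 0, 6]].
This matrix has rank 1, so its null space has dimension 3 − 1 = 2.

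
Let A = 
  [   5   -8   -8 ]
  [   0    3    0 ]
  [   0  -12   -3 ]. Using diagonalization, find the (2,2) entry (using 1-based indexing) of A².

Characteristic polynomial: s^3 - 5s^2 - 9s + 45 = (s - 5)(s - 3)(s + 3), so the eigenvalues are -3, 3, 5.
s=3: eigenvector (-4, 1, -2).
s=-3: eigenvector (1, 0, 1).
s=5: eigenvector (-1, 0, 0).
P = [[-4, 1, -1], [1, 0, 0], [-2, 1, 0]], D = diag(3, -3, 5), P⁻¹ = [[0, 1, 0], [0, 2, 1], [-1, -2, 1]].
A² = P·diag(9, 9, 25)·P⁻¹ = [[25, 32, -16], [0, 9, 0], [0, 0, 9]].
The requested entry is 9.

9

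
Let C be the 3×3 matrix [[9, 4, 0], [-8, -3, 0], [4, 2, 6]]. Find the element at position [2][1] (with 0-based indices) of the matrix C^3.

182

Characteristic polynomial: μ^3 - 12μ^2 + 41μ - 30 = (μ - 6)(μ - 5)(μ - 1), so the eigenvalues are 1, 5, 6.
μ=5: eigenvector (1, -1, -2).
μ=1: eigenvector (1, -2, 0).
μ=6: eigenvector (0, 0, 1).
P = [[1, 1, 0], [-1, -2, 0], [-2, 0, 1]], D = diag(5, 1, 6), P⁻¹ = [[2, 1, 0], [-1, -1, 0], [4, 2, 1]].
C³ = P·diag(125, 1, 216)·P⁻¹ = [[249, 124, 0], [-248, -123, 0], [364, 182, 216]].
The requested entry is 182.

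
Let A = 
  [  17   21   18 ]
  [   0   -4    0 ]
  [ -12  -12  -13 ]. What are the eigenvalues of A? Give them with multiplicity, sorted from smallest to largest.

-4, -1, 5

Characteristic polynomial: p(t) = t^3 - 21t - 20 = (t - 5)(t + 1)(t + 4).
Roots (with multiplicity): -4, -1, 5.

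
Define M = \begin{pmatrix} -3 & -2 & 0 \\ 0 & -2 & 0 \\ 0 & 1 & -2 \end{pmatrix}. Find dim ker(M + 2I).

M + 2I = [[-1, -2, 0], [0, 0, 0], [0, 1, 0]].
This matrix has rank 2, so its null space has dimension 3 − 2 = 1.

1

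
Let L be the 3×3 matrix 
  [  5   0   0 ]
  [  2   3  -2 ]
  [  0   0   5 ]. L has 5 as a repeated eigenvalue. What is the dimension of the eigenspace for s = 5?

L − 5I = [[0, 0, 0], [2, -2, -2], [0, 0, 0]].
This matrix has rank 1, so its null space has dimension 3 − 1 = 2.

2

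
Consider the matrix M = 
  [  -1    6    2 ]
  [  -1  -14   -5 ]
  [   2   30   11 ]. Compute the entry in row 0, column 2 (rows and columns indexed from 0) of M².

-10

Characteristic polynomial: s^3 + 4s^2 + s - 6 = (s - 1)(s + 2)(s + 3), so the eigenvalues are -3, -2, 1.
s=1: eigenvector (0, -1, 3).
s=-3: eigenvector (-1, 1, -2).
s=-2: eigenvector (2, -1, 2).
P = [[0, -1, 2], [-1, 1, -1], [3, -2, 2]], D = diag(1, -3, -2), P⁻¹ = [[0, 2, 1], [1, 6, 2], [1, 3, 1]].
M² = P·diag(1, 9, 4)·P⁻¹ = [[-1, -30, -10], [5, 40, 13], [-10, -78, -25]].
The requested entry is -10.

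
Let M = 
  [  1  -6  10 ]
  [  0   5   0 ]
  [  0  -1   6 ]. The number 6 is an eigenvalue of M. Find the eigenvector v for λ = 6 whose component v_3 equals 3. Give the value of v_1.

M − 6I = [[-5, -6, 10], [0, -1, 0], [0, -1, 0]].
Solving (M − 6I)v = 0 gives the eigenspace spanned by (6, 0, 3).
With v_3 = 3, v = (6, 0, 3), so v_1 = 6.

6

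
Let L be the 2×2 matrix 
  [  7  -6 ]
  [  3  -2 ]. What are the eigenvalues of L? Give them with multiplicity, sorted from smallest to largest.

1, 4

Characteristic polynomial: p(λ) = λ^2 - 5λ + 4 = (λ - 4)(λ - 1).
Roots (with multiplicity): 1, 4.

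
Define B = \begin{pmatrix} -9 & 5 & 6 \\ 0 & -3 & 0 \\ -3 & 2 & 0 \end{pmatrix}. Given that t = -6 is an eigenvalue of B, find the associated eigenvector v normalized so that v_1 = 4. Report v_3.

B + 6I = [[-3, 5, 6], [0, 3, 0], [-3, 2, 6]].
Solving (B + 6I)v = 0 gives the eigenspace spanned by (4, 0, 2).
With v_1 = 4, v = (4, 0, 2), so v_3 = 2.

2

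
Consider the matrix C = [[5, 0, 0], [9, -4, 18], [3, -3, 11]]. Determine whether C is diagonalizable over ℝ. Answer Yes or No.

Yes

Characteristic polynomial: p(s) = s^3 - 12s^2 + 45s - 50 = (s - 5)^2(s - 2).
s = 5 has algebraic multiplicity 2; rank(C − 5I) = 1, so geometric multiplicity = 2.
Every eigenvalue has geometric = algebraic multiplicity, so C is diagonalizable.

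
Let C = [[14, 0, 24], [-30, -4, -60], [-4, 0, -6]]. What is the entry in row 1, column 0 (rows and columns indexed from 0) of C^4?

-3120

Characteristic polynomial: r^3 - 4r^2 - 20r + 48 = (r - 6)(r - 2)(r + 4), so the eigenvalues are -4, 2, 6.
r=6: eigenvector (3, -3, -1).
r=2: eigenvector (-2, 0, 1).
r=-4: eigenvector (0, 1, 0).
P = [[3, -2, 0], [-3, 0, 1], [-1, 1, 0]], D = diag(6, 2, -4), P⁻¹ = [[1, 0, 2], [1, 0, 3], [3, 1, 6]].
C⁴ = P·diag(1296, 16, 256)·P⁻¹ = [[3856, 0, 7680], [-3120, 256, -6240], [-1280, 0, -2544]].
The requested entry is -3120.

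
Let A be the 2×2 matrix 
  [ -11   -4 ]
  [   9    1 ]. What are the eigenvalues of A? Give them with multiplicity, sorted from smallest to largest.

-5, -5

Characteristic polynomial: p(λ) = λ^2 + 10λ + 25 = (λ + 5)^2.
Roots (with multiplicity): -5, -5.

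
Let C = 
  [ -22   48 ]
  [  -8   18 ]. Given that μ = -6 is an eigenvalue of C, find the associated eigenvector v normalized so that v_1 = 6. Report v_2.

2

C + 6I = [[-16, 48], [-8, 24]].
Solving (C + 6I)v = 0 gives the eigenspace spanned by (6, 2).
With v_1 = 6, v = (6, 2), so v_2 = 2.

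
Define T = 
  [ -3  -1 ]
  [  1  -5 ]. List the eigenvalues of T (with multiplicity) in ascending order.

Characteristic polynomial: p(s) = s^2 + 8s + 16 = (s + 4)^2.
Roots (with multiplicity): -4, -4.

-4, -4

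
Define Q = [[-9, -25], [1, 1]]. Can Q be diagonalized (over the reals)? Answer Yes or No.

No

Characteristic polynomial: p(t) = t^2 + 8t + 16 = (t + 4)^2.
t = -4 has algebraic multiplicity 2; rank(Q + 4I) = 1, so geometric multiplicity = 1.
Geometric multiplicity < algebraic multiplicity, so Q is not diagonalizable.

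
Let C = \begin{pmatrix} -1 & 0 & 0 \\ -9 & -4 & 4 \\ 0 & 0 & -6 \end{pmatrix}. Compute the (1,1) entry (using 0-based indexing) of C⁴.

Characteristic polynomial: r^3 + 11r^2 + 34r + 24 = (r + 1)(r + 4)(r + 6), so the eigenvalues are -6, -4, -1.
r=-1: eigenvector (1, -3, 0).
r=-4: eigenvector (0, 1, 0).
r=-6: eigenvector (0, -2, 1).
P = [[1, 0, 0], [-3, 1, -2], [0, 0, 1]], D = diag(-1, -4, -6), P⁻¹ = [[1, 0, 0], [3, 1, 2], [0, 0, 1]].
C⁴ = P·diag(1, 256, 1296)·P⁻¹ = [[1, 0, 0], [765, 256, -2080], [0, 0, 1296]].
The requested entry is 256.

256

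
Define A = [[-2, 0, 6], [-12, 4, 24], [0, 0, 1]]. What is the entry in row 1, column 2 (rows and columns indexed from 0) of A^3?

288

Characteristic polynomial: t^3 - 3t^2 - 6t + 8 = (t - 4)(t - 1)(t + 2), so the eigenvalues are -2, 1, 4.
t=-2: eigenvector (1, 2, 0).
t=4: eigenvector (0, 1, 0).
t=1: eigenvector (2, 0, 1).
P = [[1, 0, 2], [2, 1, 0], [0, 0, 1]], D = diag(-2, 4, 1), P⁻¹ = [[1, 0, -2], [-2, 1, 4], [0, 0, 1]].
A³ = P·diag(-8, 64, 1)·P⁻¹ = [[-8, 0, 18], [-144, 64, 288], [0, 0, 1]].
The requested entry is 288.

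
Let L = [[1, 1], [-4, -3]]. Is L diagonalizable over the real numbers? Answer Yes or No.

No

Characteristic polynomial: p(t) = t^2 + 2t + 1 = (t + 1)^2.
t = -1 has algebraic multiplicity 2; rank(L + 1I) = 1, so geometric multiplicity = 1.
Geometric multiplicity < algebraic multiplicity, so L is not diagonalizable.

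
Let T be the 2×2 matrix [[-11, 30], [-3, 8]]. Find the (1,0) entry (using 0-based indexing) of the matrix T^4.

Characteristic polynomial: s^2 + 3s + 2 = (s + 1)(s + 2), so the eigenvalues are -2, -1.
s=-2: eigenvector (10, 3).
s=-1: eigenvector (3, 1).
P = [[10, 3], [3, 1]], D = diag(-2, -1), P⁻¹ = [[1, -3], [-3, 10]].
T⁴ = P·diag(16, 1)·P⁻¹ = [[151, -450], [45, -134]].
The requested entry is 45.

45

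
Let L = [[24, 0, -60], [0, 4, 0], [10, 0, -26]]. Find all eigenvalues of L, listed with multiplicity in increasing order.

-6, 4, 4

Characteristic polynomial: p(r) = r^3 - 2r^2 - 32r + 96 = (r - 4)^2(r + 6).
Roots (with multiplicity): -6, 4, 4.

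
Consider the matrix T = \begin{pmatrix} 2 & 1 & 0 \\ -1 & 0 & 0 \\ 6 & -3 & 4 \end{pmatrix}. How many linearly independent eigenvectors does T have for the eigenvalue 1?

1

T − 1I = [[1, 1, 0], [-1, -1, 0], [6, -3, 3]].
This matrix has rank 2, so its null space has dimension 3 − 2 = 1.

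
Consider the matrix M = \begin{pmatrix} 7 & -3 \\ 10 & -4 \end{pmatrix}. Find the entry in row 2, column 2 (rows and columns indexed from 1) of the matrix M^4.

Characteristic polynomial: λ^2 - 3λ + 2 = (λ - 2)(λ - 1), so the eigenvalues are 1, 2.
λ=2: eigenvector (-3, -5).
λ=1: eigenvector (1, 2).
P = [[-3, 1], [-5, 2]], D = diag(2, 1), P⁻¹ = [[-2, 1], [-5, 3]].
M⁴ = P·diag(16, 1)·P⁻¹ = [[91, -45], [150, -74]].
The requested entry is -74.

-74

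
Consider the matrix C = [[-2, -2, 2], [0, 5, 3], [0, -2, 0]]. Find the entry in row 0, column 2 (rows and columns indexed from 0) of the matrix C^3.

Characteristic polynomial: λ^3 - 3λ^2 - 4λ + 12 = (λ - 3)(λ - 2)(λ + 2), so the eigenvalues are -2, 2, 3.
λ=2: eigenvector (1, -1, 1).
λ=3: eigenvector (-2, 3, -2).
λ=-2: eigenvector (1, 0, 0).
P = [[1, -2, 1], [-1, 3, 0], [1, -2, 0]], D = diag(2, 3, -2), P⁻¹ = [[0, 2, 3], [0, 1, 1], [1, 0, -1]].
C³ = P·diag(8, 27, -8)·P⁻¹ = [[-8, -38, -22], [0, 65, 57], [0, -38, -30]].
The requested entry is -22.

-22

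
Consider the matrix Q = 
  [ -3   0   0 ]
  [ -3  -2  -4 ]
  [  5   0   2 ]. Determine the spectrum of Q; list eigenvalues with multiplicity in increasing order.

Characteristic polynomial: p(t) = t^3 + 3t^2 - 4t - 12 = (t - 2)(t + 2)(t + 3).
Roots (with multiplicity): -3, -2, 2.

-3, -2, 2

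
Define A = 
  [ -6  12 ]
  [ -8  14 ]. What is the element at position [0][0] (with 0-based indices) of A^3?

-408

Characteristic polynomial: λ^2 - 8λ + 12 = (λ - 6)(λ - 2), so the eigenvalues are 2, 6.
λ=2: eigenvector (3, 2).
λ=6: eigenvector (1, 1).
P = [[3, 1], [2, 1]], D = diag(2, 6), P⁻¹ = [[1, -1], [-2, 3]].
A³ = P·diag(8, 216)·P⁻¹ = [[-408, 624], [-416, 632]].
The requested entry is -408.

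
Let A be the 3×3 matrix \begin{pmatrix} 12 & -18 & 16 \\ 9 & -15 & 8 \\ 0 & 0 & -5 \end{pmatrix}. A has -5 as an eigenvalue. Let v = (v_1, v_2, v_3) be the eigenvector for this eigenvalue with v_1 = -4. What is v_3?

2

A + 5I = [[17, -18, 16], [9, -10, 8], [0, 0, 0]].
Solving (A + 5I)v = 0 gives the eigenspace spanned by (-4, -2, 2).
With v_1 = -4, v = (-4, -2, 2), so v_3 = 2.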